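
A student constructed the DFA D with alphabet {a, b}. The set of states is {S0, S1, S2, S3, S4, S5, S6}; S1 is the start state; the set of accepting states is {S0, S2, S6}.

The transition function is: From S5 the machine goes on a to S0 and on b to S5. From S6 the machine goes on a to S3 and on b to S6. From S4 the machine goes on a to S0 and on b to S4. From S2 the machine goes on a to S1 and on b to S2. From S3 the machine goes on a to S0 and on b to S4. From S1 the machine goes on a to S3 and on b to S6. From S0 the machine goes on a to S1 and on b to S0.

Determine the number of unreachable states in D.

2

Starting at S1 and following transitions, the reachable set is {S0, S1, S3, S4, S6}. That leaves S2, S5 unreachable — 2 in total.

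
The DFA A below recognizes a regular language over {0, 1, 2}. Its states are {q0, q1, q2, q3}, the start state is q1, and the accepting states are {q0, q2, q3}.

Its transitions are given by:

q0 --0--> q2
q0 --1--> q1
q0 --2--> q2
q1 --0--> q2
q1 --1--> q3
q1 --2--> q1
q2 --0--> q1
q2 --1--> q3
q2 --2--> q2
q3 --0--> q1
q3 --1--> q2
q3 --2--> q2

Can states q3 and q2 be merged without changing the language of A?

States {q0} cannot be reached from the start state, so discard them.
Initial partition by acceptance: {q2,q3} | {q1}.
The partition is now stable with 2 blocks: {q2,q3} | {q1}.
q3 and q2 lie in the same block of the stable partition, so they are equivalent — no string distinguishes them.

Yes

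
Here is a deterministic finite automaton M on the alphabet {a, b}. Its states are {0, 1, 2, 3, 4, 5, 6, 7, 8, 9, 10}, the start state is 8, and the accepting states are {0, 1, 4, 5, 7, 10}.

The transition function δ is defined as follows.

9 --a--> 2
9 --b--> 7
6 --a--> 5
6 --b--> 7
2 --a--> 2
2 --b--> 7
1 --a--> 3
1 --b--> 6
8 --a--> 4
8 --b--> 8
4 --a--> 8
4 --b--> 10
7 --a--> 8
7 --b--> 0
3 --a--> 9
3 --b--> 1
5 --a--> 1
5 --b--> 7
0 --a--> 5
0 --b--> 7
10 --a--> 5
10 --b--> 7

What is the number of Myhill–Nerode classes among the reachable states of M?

8

All states are reachable from the start state.
P0 = {0,1,4,5,7,10} | {2,3,6,8,9}.
Refine {0,1,4,5,7,10} on symbol a: members go to different blocks, giving {0,5,10} and {1,4,7}.
Split {0,5,10} by δ(·,a) → {0,10} and {5}.
Split {2,3,6,8,9} by δ(·,a) → {2,3,9} and {6} and {8}.
On input a, block {1,4,7} splits into {4,7} and {1}.
On input b, block {2,3,9} splits into {2,9} and {3}.
The partition is now stable with 8 blocks: {0,10} | {2,9} | {4,7} | {5} | {6} | {8} | {1} | {3}.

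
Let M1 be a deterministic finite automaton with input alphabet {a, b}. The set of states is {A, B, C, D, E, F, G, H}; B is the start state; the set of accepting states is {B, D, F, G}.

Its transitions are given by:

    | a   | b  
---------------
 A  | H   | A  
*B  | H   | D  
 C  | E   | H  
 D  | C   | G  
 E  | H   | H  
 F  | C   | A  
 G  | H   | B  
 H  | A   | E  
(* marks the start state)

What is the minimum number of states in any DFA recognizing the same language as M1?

States {F} cannot be reached from the start state, so discard them.
P0 = {B,D,G} | {A,C,E,H}.
No further refinement is possible. Final partition (2 blocks): {B,D,G} | {A,C,E,H}.

2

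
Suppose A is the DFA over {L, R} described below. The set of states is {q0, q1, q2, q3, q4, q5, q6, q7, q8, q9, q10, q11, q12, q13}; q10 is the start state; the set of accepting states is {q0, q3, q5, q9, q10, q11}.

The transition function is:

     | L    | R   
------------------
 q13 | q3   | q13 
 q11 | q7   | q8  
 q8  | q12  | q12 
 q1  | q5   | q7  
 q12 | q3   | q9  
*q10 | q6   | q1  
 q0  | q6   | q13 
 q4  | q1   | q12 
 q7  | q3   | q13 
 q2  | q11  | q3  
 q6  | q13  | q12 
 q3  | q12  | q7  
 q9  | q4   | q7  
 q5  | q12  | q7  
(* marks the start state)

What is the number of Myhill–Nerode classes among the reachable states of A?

5

Reachable states from the start: {q1,q3,q4,q5,q6,q7,q9,q10,q12,q13}. Unreachable: {q0,q2,q8,q11} — drop them.
P0 = {q3,q5,q9,q10} | {q1,q4,q6,q7,q12,q13}.
On input L, block {q1,q4,q6,q7,q12,q13} splits into {q1,q7,q12,q13} and {q4,q6}.
Refine {q3,q5,q9,q10} on symbol L: members go to different blocks, giving {q3,q5} and {q9,q10}.
Split {q1,q7,q12,q13} by δ(·,R) → {q1,q7,q13} and {q12}.
No further refinement is possible. Final partition (5 blocks): {q3,q5} | {q1,q7,q13} | {q4,q6} | {q9,q10} | {q12}.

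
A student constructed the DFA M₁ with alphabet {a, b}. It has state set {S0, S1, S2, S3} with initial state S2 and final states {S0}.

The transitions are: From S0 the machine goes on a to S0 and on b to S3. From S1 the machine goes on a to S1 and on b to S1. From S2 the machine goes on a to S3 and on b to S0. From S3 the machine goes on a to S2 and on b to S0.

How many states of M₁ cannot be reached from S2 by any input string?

1

No path from S2 leads to S1; the other 3 states are all reachable.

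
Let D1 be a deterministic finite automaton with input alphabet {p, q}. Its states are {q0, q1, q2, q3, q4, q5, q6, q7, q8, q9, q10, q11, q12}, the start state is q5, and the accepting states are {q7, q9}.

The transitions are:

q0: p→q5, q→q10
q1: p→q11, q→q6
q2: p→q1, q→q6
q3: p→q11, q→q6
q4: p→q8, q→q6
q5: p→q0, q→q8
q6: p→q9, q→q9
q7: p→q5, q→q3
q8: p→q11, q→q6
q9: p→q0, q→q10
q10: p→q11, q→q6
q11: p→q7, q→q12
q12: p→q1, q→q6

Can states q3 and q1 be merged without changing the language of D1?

States {q2,q4} cannot be reached from the start state, so discard them.
Initial partition by acceptance: {q7,q9} | {q0,q1,q3,q5,q6,q8,q10,q11,q12}.
Split {q0,q1,q3,q5,q6,q8,q10,q11,q12} by δ(·,p) → {q0,q1,q3,q5,q8,q10,q12} and {q6,q11}.
On input p, block {q0,q1,q3,q5,q8,q10,q12} splits into {q1,q3,q8,q10} and {q0,q5,q12}.
Split {q6,q11} by δ(·,q) → {q6} and {q11}.
Refine {q0,q5,q12} on symbol p: members go to different blocks, giving {q0,q5} and {q12}.
No further refinement is possible. Final partition (6 blocks): {q7,q9} | {q1,q3,q8,q10} | {q6} | {q0,q5} | {q11} | {q12}.
q3 and q1 lie in the same block of the stable partition, so they are equivalent — no string distinguishes them.

Yes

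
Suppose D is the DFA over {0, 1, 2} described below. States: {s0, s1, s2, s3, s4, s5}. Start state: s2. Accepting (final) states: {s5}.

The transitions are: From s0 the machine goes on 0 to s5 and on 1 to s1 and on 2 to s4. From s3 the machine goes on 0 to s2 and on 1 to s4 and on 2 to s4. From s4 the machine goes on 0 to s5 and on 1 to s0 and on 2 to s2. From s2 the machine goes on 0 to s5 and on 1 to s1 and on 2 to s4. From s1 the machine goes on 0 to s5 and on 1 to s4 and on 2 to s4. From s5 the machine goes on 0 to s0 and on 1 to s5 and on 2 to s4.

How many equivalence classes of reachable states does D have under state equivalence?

States {s3} cannot be reached from the start state, so discard them.
Start with accepting vs non-accepting: {s5} | {s0,s1,s2,s4}.
The partition is now stable with 2 blocks: {s5} | {s0,s1,s2,s4}.

2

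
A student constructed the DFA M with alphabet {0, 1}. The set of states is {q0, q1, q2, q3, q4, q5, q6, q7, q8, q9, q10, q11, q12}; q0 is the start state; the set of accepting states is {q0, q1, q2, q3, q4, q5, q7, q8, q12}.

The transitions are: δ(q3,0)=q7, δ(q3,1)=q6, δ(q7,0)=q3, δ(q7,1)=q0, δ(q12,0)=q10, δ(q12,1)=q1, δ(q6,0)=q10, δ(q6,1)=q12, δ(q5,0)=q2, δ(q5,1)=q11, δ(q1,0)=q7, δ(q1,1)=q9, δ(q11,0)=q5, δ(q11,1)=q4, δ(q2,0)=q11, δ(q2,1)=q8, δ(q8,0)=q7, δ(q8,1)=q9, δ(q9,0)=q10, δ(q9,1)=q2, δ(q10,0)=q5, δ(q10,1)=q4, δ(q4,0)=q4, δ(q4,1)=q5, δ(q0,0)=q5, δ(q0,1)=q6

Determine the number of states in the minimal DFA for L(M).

8

All states are reachable from the start state.
Start with accepting vs non-accepting: {q0,q1,q2,q3,q4,q5,q7,q8,q12} | {q6,q9,q10,q11}.
Split {q0,q1,q2,q3,q4,q5,q7,q8,q12} by δ(·,0) → {q0,q1,q3,q4,q5,q7,q8} and {q2,q12}.
On input 0, block {q0,q1,q3,q4,q5,q7,q8} splits into {q0,q1,q3,q4,q7,q8} and {q5}.
On input 0, block {q0,q1,q3,q4,q7,q8} splits into {q1,q3,q4,q7,q8} and {q0}.
On input 1, block {q1,q3,q4,q7,q8} splits into {q1,q3,q8} and {q4} and {q7}.
Split {q6,q9,q10,q11} by δ(·,0) → {q6,q9} and {q10,q11}.
Stable partition: {q1,q3,q8} | {q6,q9} | {q2,q12} | {q5} | {q0} | {q4} | {q7} | {q10,q11} — 8 equivalence classes.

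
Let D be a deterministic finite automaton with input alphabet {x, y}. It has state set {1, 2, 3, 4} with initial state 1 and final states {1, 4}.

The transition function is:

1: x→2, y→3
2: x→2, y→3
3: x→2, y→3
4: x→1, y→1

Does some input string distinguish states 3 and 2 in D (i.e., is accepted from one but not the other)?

No

Reachable states from the start: {1,2,3}. Unreachable: {4} — drop them.
P0 = {1} | {2,3}.
No further refinement is possible. Final partition (2 blocks): {1} | {2,3}.
3 and 2 lie in the same block of the stable partition, so they are equivalent — no string distinguishes them.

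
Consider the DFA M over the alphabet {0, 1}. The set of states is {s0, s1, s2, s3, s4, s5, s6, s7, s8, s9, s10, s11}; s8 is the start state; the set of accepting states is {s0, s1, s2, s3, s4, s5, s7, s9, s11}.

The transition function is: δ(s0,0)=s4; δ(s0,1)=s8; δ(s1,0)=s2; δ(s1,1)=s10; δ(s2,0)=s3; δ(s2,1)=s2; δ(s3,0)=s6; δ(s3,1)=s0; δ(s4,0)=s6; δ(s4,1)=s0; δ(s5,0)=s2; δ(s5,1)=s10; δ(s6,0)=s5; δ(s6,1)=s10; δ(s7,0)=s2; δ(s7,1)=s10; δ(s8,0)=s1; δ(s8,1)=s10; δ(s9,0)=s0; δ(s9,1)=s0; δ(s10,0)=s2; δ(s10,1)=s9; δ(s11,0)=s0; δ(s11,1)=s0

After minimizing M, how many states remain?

States {s7,s11} cannot be reached from the start state, so discard them.
Initial partition by acceptance: {s0,s1,s2,s3,s4,s5,s9} | {s6,s8,s10}.
On input 0, block {s0,s1,s2,s3,s4,s5,s9} splits into {s0,s1,s2,s5,s9} and {s3,s4}.
On input 0, block {s0,s1,s2,s5,s9} splits into {s1,s5,s9} and {s0,s2}.
On input 1, block {s1,s5,s9} splits into {s1,s5} and {s9}.
Refine {s6,s8,s10} on symbol 0: members go to different blocks, giving {s6,s8} and {s10}.
Split {s0,s2} by δ(·,1) → {s0} and {s2}.
The partition is now stable with 7 blocks: {s1,s5} | {s6,s8} | {s3,s4} | {s0} | {s9} | {s10} | {s2}.

7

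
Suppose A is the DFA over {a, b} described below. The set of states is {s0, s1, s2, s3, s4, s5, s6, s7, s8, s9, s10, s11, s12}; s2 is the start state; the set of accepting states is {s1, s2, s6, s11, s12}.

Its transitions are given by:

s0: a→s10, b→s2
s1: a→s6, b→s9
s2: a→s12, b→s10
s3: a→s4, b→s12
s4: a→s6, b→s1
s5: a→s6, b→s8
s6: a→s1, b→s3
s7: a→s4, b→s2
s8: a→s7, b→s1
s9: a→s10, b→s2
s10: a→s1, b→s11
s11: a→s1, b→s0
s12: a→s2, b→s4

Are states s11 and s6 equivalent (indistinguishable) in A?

First remove the unreachable states {s5,s7,s8}; 10 states remain.
Initial partition by acceptance: {s1,s2,s6,s11,s12} | {s0,s3,s4,s9,s10}.
Split {s0,s3,s4,s9,s10} by δ(·,a) → {s0,s3,s9} and {s4,s10}.
On input b, block {s1,s2,s6,s11,s12} splits into {s1,s6,s11} and {s2,s12}.
Stable partition: {s1,s6,s11} | {s0,s3,s9} | {s4,s10} | {s2,s12} — 4 equivalence classes.
s11 and s6 lie in the same block of the stable partition, so they are equivalent — no string distinguishes them.

Yes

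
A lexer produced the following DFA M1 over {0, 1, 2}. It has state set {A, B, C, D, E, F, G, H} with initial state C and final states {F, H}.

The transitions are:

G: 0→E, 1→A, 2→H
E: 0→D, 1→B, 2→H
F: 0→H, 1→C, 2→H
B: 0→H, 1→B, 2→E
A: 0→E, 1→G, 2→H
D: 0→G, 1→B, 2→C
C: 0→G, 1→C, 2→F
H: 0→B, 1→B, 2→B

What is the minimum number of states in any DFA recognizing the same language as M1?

Every state is reachable, so we keep all 8.
P0 = {F,H} | {A,B,C,D,E,G}.
On input 0, block {F,H} splits into {F} and {H}.
On input 0, block {A,B,C,D,E,G} splits into {A,C,D,E,G} and {B}.
Refine {A,C,D,E,G} on symbol 1: members go to different blocks, giving {A,C,G} and {D,E}.
Split {A,C,G} by δ(·,0) → {A,G} and {C}.
Split {D,E} by δ(·,0) → {D} and {E}.
The partition is now stable with 7 blocks: {F} | {A,G} | {H} | {B} | {D} | {C} | {E}.

7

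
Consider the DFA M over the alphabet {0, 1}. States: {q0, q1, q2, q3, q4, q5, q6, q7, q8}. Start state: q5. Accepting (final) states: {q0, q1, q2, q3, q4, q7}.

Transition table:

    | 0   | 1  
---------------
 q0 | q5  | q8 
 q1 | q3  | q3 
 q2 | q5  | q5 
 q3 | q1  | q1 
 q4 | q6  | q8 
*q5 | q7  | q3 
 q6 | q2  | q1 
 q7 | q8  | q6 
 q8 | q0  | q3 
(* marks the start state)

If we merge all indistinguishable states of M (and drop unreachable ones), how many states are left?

3

First remove the unreachable states {q4}; 8 states remain.
Initial partition by acceptance: {q0,q1,q2,q3,q7} | {q5,q6,q8}.
Refine {q0,q1,q2,q3,q7} on symbol 0: members go to different blocks, giving {q0,q2,q7} and {q1,q3}.
Stable partition: {q0,q2,q7} | {q5,q6,q8} | {q1,q3} — 3 equivalence classes.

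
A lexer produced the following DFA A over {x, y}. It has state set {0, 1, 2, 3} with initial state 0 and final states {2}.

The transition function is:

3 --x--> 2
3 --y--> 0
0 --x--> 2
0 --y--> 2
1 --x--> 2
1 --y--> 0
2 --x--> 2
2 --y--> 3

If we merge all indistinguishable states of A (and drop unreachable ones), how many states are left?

3

First remove the unreachable states {1}; 3 states remain.
P0 = {2} | {0,3}.
Refine {0,3} on symbol y: members go to different blocks, giving {0} and {3}.
The partition is now stable with 3 blocks: {2} | {0} | {3}.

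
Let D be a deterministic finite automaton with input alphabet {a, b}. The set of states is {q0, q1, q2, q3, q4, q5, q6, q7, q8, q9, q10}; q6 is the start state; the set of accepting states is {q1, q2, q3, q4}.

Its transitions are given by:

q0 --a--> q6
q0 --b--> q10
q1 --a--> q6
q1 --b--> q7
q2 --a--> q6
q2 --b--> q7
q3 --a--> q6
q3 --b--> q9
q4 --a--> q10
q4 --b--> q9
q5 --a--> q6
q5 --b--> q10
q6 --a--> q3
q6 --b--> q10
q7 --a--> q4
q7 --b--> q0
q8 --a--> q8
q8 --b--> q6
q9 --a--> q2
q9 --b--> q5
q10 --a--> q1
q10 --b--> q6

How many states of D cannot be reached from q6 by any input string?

No path from q6 leads to q8; the other 10 states are all reachable.

1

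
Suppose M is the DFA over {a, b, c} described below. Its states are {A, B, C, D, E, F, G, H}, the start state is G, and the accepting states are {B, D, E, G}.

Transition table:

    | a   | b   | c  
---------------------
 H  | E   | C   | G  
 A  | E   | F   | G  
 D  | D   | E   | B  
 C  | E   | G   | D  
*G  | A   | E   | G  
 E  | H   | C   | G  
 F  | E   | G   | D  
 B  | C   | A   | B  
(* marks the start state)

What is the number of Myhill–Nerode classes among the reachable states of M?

6

Initial partition by acceptance: {B,D,E,G} | {A,C,F,H}.
Split {B,D,E,G} by δ(·,a) → {B,E,G} and {D}.
On input b, block {B,E,G} splits into {B,E} and {G}.
On input c, block {B,E} splits into {B} and {E}.
Refine {A,C,F,H} on symbol b: members go to different blocks, giving {A,H} and {C,F}.
No further refinement is possible. Final partition (6 blocks): {B} | {A,H} | {D} | {G} | {E} | {C,F}.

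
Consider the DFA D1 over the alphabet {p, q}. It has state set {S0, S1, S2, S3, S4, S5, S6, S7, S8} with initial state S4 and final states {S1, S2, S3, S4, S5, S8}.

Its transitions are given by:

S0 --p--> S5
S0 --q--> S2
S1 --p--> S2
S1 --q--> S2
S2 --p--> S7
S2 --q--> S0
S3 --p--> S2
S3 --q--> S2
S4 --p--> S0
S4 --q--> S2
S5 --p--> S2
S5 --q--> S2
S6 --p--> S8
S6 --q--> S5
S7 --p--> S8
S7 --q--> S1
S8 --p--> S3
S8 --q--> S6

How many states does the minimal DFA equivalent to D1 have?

6

Initial partition by acceptance: {S1,S2,S3,S4,S5,S8} | {S0,S6,S7}.
Refine {S1,S2,S3,S4,S5,S8} on symbol p: members go to different blocks, giving {S1,S3,S5,S8} and {S2,S4}.
Split {S1,S3,S5,S8} by δ(·,p) → {S1,S3,S5} and {S8}.
On input p, block {S0,S6,S7} splits into {S6,S7} and {S0}.
Split {S2,S4} by δ(·,p) → {S2} and {S4}.
Stable partition: {S1,S3,S5} | {S6,S7} | {S2} | {S8} | {S0} | {S4} — 6 equivalence classes.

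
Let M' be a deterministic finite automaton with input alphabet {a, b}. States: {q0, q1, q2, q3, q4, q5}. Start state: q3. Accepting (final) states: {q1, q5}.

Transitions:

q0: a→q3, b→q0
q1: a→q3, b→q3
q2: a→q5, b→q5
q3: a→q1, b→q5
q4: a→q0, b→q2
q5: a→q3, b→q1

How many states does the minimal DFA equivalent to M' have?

States {q0,q2,q4} cannot be reached from the start state, so discard them.
Initial partition by acceptance: {q1,q5} | {q3}.
Refine {q1,q5} on symbol b: members go to different blocks, giving {q1} and {q5}.
No further refinement is possible. Final partition (3 blocks): {q1} | {q3} | {q5}.

3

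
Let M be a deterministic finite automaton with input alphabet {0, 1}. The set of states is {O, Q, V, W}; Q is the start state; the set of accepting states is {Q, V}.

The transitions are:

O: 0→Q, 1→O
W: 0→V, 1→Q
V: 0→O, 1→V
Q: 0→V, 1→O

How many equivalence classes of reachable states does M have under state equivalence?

3

Reachable states from the start: {O,Q,V}. Unreachable: {W} — drop them.
Start with accepting vs non-accepting: {Q,V} | {O}.
Refine {Q,V} on symbol 0: members go to different blocks, giving {Q} and {V}.
The partition is now stable with 3 blocks: {Q} | {O} | {V}.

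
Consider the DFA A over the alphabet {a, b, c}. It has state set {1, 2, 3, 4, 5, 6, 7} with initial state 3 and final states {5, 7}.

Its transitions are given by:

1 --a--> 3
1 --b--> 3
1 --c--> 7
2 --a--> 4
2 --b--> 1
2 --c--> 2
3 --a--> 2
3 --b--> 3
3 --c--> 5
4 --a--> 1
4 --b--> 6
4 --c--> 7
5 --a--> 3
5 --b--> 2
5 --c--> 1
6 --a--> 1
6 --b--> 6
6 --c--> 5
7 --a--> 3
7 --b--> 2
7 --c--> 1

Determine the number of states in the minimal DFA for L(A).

5

Every state is reachable, so we keep all 7.
Start with accepting vs non-accepting: {5,7} | {1,2,3,4,6}.
Split {1,2,3,4,6} by δ(·,c) → {1,3,4,6} and {2}.
Refine {1,3,4,6} on symbol a: members go to different blocks, giving {1,4,6} and {3}.
Split {1,4,6} by δ(·,a) → {4,6} and {1}.
The partition is now stable with 5 blocks: {5,7} | {4,6} | {2} | {3} | {1}.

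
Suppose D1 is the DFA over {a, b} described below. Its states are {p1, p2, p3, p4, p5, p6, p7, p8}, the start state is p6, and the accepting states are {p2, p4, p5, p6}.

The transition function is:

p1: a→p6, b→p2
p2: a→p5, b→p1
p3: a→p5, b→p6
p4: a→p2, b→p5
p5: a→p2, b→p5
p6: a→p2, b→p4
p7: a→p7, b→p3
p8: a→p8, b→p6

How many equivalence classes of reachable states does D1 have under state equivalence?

3

First remove the unreachable states {p3,p7,p8}; 5 states remain.
P0 = {p2,p4,p5,p6} | {p1}.
Refine {p2,p4,p5,p6} on symbol b: members go to different blocks, giving {p4,p5,p6} and {p2}.
The partition is now stable with 3 blocks: {p4,p5,p6} | {p1} | {p2}.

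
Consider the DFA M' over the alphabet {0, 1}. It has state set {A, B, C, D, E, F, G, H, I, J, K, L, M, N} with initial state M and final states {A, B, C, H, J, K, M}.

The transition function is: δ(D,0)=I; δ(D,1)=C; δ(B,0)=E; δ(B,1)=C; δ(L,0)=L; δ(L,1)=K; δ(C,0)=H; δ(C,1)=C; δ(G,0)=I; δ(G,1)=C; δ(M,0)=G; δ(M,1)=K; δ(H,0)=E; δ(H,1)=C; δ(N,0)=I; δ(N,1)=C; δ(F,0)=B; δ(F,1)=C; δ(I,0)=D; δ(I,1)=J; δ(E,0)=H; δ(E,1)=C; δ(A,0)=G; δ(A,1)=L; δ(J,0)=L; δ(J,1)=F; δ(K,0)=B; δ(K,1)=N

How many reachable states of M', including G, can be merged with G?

States {A} cannot be reached from the start state, so discard them.
Initial partition by acceptance: {B,C,H,J,K,M} | {D,E,F,G,I,L,N}.
Split {B,C,H,J,K,M} by δ(·,0) → {B,H,J,M} and {C,K}.
On input 1, block {B,H,J,M} splits into {B,H,M} and {J}.
On input 0, block {D,E,F,G,I,L,N} splits into {D,G,I,L,N} and {E,F}.
On input 0, block {B,H,M} splits into {B,H} and {M}.
Split {D,G,I,L,N} by δ(·,1) → {D,G,L,N} and {I}.
Split {D,G,L,N} by δ(·,0) → {D,G,N} and {L}.
Split {C,K} by δ(·,1) → {C} and {K}.
No further refinement is possible. Final partition (9 blocks): {B,H} | {D,G,N} | {C} | {J} | {E,F} | {M} | {I} | {L} | {K}.
The equivalence class containing G is {D,G,N}, of size 3.

3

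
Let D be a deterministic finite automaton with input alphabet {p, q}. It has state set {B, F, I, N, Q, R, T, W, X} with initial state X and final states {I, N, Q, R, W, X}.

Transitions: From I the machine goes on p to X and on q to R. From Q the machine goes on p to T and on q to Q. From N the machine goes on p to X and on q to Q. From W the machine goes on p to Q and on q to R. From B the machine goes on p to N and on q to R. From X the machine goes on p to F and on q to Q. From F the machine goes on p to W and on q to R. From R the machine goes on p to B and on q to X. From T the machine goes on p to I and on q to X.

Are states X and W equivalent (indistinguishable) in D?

No

All states are reachable from the start state.
Initial partition by acceptance: {I,N,Q,R,W,X} | {B,F,T}.
Split {I,N,Q,R,W,X} by δ(·,p) → {I,N,W} and {Q,R,X}.
No further refinement is possible. Final partition (3 blocks): {I,N,W} | {B,F,T} | {Q,R,X}.
X and W end up in different blocks, so they are distinguishable. For instance, the string 'p' is accepted from only W.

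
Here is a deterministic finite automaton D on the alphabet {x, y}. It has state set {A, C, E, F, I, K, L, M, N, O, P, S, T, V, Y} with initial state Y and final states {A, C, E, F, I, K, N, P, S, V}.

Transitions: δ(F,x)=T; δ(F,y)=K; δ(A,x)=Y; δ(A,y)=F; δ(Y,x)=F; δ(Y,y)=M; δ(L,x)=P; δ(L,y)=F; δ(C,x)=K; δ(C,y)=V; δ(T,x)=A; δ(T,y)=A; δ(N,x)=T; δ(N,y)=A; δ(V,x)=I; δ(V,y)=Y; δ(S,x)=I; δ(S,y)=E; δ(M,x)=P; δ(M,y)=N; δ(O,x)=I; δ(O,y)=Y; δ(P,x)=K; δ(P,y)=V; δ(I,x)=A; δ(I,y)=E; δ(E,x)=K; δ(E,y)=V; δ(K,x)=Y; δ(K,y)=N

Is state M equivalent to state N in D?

No

First remove the unreachable states {C,L,O,S}; 11 states remain.
P0 = {A,E,F,I,K,N,P,V} | {M,T,Y}.
Split {A,E,F,I,K,N,P,V} by δ(·,x) → {A,F,K,N} and {E,I,P,V}.
On input x, block {M,T,Y} splits into {T,Y} and {M}.
Refine {T,Y} on symbol y: members go to different blocks, giving {T} and {Y}.
Split {A,F,K,N} by δ(·,x) → {A,K} and {F,N}.
On input x, block {E,I,P,V} splits into {E,I,P} and {V}.
Split {E,I,P} by δ(·,y) → {E,P} and {I}.
No further refinement is possible. Final partition (8 blocks): {A,K} | {T} | {E,P} | {M} | {Y} | {F,N} | {V} | {I}.
M and N end up in different blocks, so they are distinguishable. For instance, the string 'ε' is accepted from only N.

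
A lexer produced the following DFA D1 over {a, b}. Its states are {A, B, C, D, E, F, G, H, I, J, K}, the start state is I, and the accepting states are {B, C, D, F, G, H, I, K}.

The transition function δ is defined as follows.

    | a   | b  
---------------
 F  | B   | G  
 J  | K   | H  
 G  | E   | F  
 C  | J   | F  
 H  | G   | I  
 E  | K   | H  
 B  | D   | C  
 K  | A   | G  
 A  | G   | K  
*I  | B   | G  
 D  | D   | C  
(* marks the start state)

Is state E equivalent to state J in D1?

Start with accepting vs non-accepting: {B,C,D,F,G,H,I,K} | {A,E,J}.
Split {B,C,D,F,G,H,I,K} by δ(·,a) → {B,D,F,H,I} and {C,G,K}.
Split {B,D,F,H,I} by δ(·,a) → {B,D,F,I} and {H}.
Refine {A,E,J} on symbol b: members go to different blocks, giving {E,J} and {A}.
On input a, block {C,G,K} splits into {C,G} and {K}.
The partition is now stable with 6 blocks: {B,D,F,I} | {E,J} | {C,G} | {H} | {A} | {K}.
E and J lie in the same block of the stable partition, so they are equivalent — no string distinguishes them.

Yes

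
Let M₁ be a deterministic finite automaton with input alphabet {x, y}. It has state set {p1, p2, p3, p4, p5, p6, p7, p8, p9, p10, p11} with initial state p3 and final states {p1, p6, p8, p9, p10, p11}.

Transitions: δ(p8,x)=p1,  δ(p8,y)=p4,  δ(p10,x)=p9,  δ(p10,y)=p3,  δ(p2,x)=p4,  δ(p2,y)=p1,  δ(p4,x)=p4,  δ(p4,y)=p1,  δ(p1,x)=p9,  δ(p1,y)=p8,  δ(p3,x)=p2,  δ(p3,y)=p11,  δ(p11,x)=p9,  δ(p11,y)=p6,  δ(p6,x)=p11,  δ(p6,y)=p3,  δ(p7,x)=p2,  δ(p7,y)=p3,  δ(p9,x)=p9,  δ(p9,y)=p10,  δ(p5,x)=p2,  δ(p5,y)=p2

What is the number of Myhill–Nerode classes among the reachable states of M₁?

3

Reachable states from the start: {p1,p2,p3,p4,p6,p8,p9,p10,p11}. Unreachable: {p5,p7} — drop them.
Start with accepting vs non-accepting: {p1,p6,p8,p9,p10,p11} | {p2,p3,p4}.
On input y, block {p1,p6,p8,p9,p10,p11} splits into {p1,p9,p11} and {p6,p8,p10}.
No further refinement is possible. Final partition (3 blocks): {p1,p9,p11} | {p2,p3,p4} | {p6,p8,p10}.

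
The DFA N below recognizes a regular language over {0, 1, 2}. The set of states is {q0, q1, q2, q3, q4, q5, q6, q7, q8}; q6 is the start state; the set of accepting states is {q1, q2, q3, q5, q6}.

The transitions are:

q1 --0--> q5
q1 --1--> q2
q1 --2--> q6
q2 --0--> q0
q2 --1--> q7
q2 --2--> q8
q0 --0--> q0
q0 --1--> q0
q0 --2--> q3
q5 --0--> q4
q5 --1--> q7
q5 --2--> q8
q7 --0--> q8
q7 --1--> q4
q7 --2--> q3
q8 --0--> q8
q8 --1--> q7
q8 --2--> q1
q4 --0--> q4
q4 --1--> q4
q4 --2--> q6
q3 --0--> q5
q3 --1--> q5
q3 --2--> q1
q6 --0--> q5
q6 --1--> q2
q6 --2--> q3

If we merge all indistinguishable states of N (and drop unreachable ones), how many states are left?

Initial partition by acceptance: {q1,q2,q3,q5,q6} | {q0,q4,q7,q8}.
Refine {q1,q2,q3,q5,q6} on symbol 0: members go to different blocks, giving {q1,q3,q6} and {q2,q5}.
Stable partition: {q1,q3,q6} | {q0,q4,q7,q8} | {q2,q5} — 3 equivalence classes.

3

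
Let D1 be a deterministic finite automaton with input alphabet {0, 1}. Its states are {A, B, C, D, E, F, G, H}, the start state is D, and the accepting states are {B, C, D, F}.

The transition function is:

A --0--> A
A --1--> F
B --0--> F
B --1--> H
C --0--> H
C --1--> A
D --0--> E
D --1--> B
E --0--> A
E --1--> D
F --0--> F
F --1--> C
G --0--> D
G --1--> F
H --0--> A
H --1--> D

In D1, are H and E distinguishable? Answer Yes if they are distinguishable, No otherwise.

No

States {G} cannot be reached from the start state, so discard them.
Start with accepting vs non-accepting: {B,C,D,F} | {A,E,H}.
Split {B,C,D,F} by δ(·,0) → {B,F} and {C,D}.
On input 1, block {B,F} splits into {B} and {F}.
Split {A,E,H} by δ(·,1) → {E,H} and {A}.
Refine {C,D} on symbol 1: members go to different blocks, giving {C} and {D}.
The partition is now stable with 6 blocks: {B} | {E,H} | {C} | {F} | {A} | {D}.
H and E lie in the same block of the stable partition, so they are equivalent — no string distinguishes them.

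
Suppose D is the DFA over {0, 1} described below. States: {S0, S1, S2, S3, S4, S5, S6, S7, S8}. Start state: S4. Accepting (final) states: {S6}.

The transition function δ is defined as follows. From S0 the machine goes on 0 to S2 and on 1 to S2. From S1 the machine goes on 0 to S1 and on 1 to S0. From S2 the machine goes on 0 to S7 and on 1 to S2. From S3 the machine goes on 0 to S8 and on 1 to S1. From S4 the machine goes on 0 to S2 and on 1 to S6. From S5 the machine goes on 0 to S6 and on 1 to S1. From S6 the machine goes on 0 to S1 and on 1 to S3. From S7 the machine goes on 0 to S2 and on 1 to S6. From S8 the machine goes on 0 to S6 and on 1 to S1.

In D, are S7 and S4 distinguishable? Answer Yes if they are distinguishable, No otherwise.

First remove the unreachable states {S5}; 8 states remain.
Start with accepting vs non-accepting: {S6} | {S0,S1,S2,S3,S4,S7,S8}.
Refine {S0,S1,S2,S3,S4,S7,S8} on symbol 0: members go to different blocks, giving {S0,S1,S2,S3,S4,S7} and {S8}.
Refine {S0,S1,S2,S3,S4,S7} on symbol 0: members go to different blocks, giving {S0,S1,S2,S4,S7} and {S3}.
On input 1, block {S0,S1,S2,S4,S7} splits into {S0,S1,S2} and {S4,S7}.
Refine {S0,S1,S2} on symbol 0: members go to different blocks, giving {S0,S1} and {S2}.
Refine {S0,S1} on symbol 0: members go to different blocks, giving {S0} and {S1}.
No further refinement is possible. Final partition (7 blocks): {S6} | {S0} | {S8} | {S3} | {S4,S7} | {S2} | {S1}.
S7 and S4 lie in the same block of the stable partition, so they are equivalent — no string distinguishes them.

No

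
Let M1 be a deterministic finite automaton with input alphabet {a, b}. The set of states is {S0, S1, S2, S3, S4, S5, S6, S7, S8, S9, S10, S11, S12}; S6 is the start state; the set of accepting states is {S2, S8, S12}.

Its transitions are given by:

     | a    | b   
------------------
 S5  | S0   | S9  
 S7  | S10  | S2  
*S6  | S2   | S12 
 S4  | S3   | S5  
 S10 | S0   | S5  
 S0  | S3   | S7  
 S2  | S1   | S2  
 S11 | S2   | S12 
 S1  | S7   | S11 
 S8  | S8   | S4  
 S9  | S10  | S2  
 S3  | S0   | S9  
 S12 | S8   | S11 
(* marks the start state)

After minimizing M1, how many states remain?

8

All states are reachable from the start state.
Initial partition by acceptance: {S2,S8,S12} | {S0,S1,S3,S4,S5,S6,S7,S9,S10,S11}.
Refine {S2,S8,S12} on symbol a: members go to different blocks, giving {S8,S12} and {S2}.
Split {S0,S1,S3,S4,S5,S6,S7,S9,S10,S11} by δ(·,a) → {S0,S1,S3,S4,S5,S7,S9,S10} and {S6,S11}.
Split {S8,S12} by δ(·,b) → {S8} and {S12}.
Split {S0,S1,S3,S4,S5,S7,S9,S10} by δ(·,b) → {S0,S3,S4,S5,S10} and {S7,S9} and {S1}.
Split {S0,S3,S4,S5,S10} by δ(·,b) → {S0,S3,S5} and {S4,S10}.
No further refinement is possible. Final partition (8 blocks): {S8} | {S0,S3,S5} | {S2} | {S6,S11} | {S12} | {S7,S9} | {S1} | {S4,S10}.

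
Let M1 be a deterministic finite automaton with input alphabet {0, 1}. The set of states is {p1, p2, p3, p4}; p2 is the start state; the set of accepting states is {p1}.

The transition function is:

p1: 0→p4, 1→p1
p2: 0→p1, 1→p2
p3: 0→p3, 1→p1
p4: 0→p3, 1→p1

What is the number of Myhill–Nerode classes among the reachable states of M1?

3

Start with accepting vs non-accepting: {p1} | {p2,p3,p4}.
On input 0, block {p2,p3,p4} splits into {p3,p4} and {p2}.
No further refinement is possible. Final partition (3 blocks): {p1} | {p3,p4} | {p2}.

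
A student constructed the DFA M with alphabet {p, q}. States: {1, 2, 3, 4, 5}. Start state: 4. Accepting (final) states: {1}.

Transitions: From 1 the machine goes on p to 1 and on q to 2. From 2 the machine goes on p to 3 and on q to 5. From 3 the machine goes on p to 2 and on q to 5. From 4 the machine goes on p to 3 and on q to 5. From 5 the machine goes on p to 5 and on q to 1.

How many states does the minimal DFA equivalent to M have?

3

Initial partition by acceptance: {1} | {2,3,4,5}.
Refine {2,3,4,5} on symbol q: members go to different blocks, giving {2,3,4} and {5}.
No further refinement is possible. Final partition (3 blocks): {1} | {2,3,4} | {5}.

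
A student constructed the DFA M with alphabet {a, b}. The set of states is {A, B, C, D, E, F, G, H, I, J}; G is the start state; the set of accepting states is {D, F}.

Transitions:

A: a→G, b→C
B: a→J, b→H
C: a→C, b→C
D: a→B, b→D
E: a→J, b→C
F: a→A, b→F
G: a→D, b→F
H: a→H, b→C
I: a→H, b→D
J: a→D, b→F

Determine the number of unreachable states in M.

BFS from G reaches {A, B, C, D, F, G, H, J}; the 2 state(s) E, I are never visited.

2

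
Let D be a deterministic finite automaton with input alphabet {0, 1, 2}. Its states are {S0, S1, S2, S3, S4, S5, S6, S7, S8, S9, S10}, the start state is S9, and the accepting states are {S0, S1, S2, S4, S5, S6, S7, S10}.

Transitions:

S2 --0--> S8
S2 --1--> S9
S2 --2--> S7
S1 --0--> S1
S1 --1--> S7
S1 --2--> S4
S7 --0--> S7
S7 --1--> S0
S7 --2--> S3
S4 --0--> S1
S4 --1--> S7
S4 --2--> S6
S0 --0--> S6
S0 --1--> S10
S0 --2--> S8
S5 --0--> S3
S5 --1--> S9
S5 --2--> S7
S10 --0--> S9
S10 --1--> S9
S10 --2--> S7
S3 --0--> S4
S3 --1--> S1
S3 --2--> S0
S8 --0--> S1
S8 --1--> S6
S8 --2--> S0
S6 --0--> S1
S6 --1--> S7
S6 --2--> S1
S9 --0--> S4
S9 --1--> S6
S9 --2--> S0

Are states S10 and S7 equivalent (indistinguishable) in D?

Reachable states from the start: {S0,S1,S3,S4,S6,S7,S8,S9,S10}. Unreachable: {S2,S5} — drop them.
P0 = {S0,S1,S4,S6,S7,S10} | {S3,S8,S9}.
Split {S0,S1,S4,S6,S7,S10} by δ(·,0) → {S0,S1,S4,S6,S7} and {S10}.
Split {S0,S1,S4,S6,S7} by δ(·,1) → {S1,S4,S6,S7} and {S0}.
Refine {S1,S4,S6,S7} on symbol 1: members go to different blocks, giving {S1,S4,S6} and {S7}.
Stable partition: {S1,S4,S6} | {S3,S8,S9} | {S10} | {S0} | {S7} — 5 equivalence classes.
S10 and S7 end up in different blocks, so they are distinguishable. For instance, the string '0' is accepted from only S7.

No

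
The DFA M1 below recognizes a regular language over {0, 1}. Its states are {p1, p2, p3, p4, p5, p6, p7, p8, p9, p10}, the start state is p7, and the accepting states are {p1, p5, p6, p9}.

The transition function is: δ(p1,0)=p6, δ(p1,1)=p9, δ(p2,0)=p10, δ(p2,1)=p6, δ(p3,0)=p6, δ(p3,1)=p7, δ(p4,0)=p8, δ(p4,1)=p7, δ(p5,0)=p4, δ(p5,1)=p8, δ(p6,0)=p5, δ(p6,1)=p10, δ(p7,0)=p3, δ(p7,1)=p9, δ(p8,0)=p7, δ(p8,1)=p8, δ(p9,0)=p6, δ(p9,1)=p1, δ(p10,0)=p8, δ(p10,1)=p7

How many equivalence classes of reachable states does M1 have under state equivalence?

7

First remove the unreachable states {p2}; 9 states remain.
Start with accepting vs non-accepting: {p1,p5,p6,p9} | {p3,p4,p7,p8,p10}.
Split {p1,p5,p6,p9} by δ(·,0) → {p1,p6,p9} and {p5}.
Split {p1,p6,p9} by δ(·,0) → {p1,p9} and {p6}.
On input 0, block {p3,p4,p7,p8,p10} splits into {p4,p7,p8,p10} and {p3}.
Split {p4,p7,p8,p10} by δ(·,0) → {p4,p8,p10} and {p7}.
Refine {p4,p8,p10} on symbol 0: members go to different blocks, giving {p4,p10} and {p8}.
Stable partition: {p1,p9} | {p4,p10} | {p5} | {p6} | {p3} | {p7} | {p8} — 7 equivalence classes.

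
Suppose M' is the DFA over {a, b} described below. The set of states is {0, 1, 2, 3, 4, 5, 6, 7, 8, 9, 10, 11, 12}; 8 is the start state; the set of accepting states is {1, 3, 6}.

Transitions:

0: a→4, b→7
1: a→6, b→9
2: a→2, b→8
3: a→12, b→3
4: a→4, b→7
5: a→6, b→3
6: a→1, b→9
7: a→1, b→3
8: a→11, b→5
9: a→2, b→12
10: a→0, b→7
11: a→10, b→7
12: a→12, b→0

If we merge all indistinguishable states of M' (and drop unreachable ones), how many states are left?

Every state is reachable, so we keep all 13.
Start with accepting vs non-accepting: {1,3,6} | {0,2,4,5,7,8,9,10,11,12}.
Refine {1,3,6} on symbol a: members go to different blocks, giving {1,6} and {3}.
On input a, block {0,2,4,5,7,8,9,10,11,12} splits into {0,2,4,8,9,10,11,12} and {5,7}.
On input b, block {0,2,4,8,9,10,11,12} splits into {0,4,8,10,11} and {2,9,12}.
Split {2,9,12} by δ(·,b) → {2,12} and {9}.
Stable partition: {1,6} | {0,4,8,10,11} | {3} | {5,7} | {2,12} | {9} — 6 equivalence classes.

6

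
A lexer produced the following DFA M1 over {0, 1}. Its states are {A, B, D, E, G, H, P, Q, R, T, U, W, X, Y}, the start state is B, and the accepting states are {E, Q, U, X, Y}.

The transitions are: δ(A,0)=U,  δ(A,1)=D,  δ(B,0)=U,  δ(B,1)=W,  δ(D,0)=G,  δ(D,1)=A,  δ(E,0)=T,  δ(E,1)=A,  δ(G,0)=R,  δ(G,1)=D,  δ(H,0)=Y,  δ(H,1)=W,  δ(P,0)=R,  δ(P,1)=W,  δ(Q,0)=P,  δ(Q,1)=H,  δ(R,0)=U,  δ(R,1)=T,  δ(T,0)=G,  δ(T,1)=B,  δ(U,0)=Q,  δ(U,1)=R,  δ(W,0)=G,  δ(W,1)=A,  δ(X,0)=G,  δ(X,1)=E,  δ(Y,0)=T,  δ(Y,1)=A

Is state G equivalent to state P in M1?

States {E,X} cannot be reached from the start state, so discard them.
P0 = {Q,U,Y} | {A,B,D,G,H,P,R,T,W}.
Refine {Q,U,Y} on symbol 0: members go to different blocks, giving {Q,Y} and {U}.
Split {A,B,D,G,H,P,R,T,W} by δ(·,0) → {D,G,P,T,W} and {A,B,R} and {H}.
Split {Q,Y} by δ(·,1) → {Q} and {Y}.
On input 0, block {D,G,P,T,W} splits into {D,T,W} and {G,P}.
No further refinement is possible. Final partition (7 blocks): {Q} | {D,T,W} | {U} | {A,B,R} | {H} | {Y} | {G,P}.
G and P lie in the same block of the stable partition, so they are equivalent — no string distinguishes them.

Yes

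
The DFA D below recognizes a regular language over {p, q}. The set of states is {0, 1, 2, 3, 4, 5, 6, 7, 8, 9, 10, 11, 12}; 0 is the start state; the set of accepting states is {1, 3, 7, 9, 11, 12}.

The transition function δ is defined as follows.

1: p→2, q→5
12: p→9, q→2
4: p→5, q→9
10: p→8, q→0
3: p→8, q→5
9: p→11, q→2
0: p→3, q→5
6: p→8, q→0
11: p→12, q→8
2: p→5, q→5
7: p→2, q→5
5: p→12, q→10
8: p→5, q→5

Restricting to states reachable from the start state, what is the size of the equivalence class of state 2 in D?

First remove the unreachable states {1,4,6,7}; 9 states remain.
P0 = {3,9,11,12} | {0,2,5,8,10}.
On input p, block {3,9,11,12} splits into {9,11,12} and {3}.
Split {0,2,5,8,10} by δ(·,p) → {2,8,10} and {0} and {5}.
On input p, block {2,8,10} splits into {2,8} and {10}.
The partition is now stable with 6 blocks: {9,11,12} | {2,8} | {3} | {0} | {5} | {10}.
The equivalence class containing 2 is {2,8}, of size 2.

2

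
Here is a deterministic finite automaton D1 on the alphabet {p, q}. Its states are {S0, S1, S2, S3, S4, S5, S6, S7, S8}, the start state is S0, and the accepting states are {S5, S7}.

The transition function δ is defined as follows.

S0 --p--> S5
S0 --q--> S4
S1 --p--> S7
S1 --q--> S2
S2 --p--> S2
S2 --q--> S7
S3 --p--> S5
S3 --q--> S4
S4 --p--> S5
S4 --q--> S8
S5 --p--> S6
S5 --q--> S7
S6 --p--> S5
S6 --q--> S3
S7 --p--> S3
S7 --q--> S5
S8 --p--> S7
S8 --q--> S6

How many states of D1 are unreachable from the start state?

2

Starting at S0 and following transitions, the reachable set is {S0, S3, S4, S5, S6, S7, S8}. That leaves S1, S2 unreachable — 2 in total.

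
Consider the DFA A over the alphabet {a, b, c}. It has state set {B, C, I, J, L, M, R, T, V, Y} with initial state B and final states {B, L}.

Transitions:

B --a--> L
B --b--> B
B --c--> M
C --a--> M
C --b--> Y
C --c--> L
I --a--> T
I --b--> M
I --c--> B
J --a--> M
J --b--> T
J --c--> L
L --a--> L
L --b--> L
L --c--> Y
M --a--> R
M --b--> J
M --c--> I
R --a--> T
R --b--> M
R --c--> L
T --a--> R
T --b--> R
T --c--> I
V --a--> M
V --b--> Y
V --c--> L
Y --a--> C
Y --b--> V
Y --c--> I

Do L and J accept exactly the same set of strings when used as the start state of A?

No

Start with accepting vs non-accepting: {B,L} | {C,I,J,M,R,T,V,Y}.
Split {C,I,J,M,R,T,V,Y} by δ(·,c) → {C,I,J,R,V} and {M,T,Y}.
The partition is now stable with 3 blocks: {B,L} | {C,I,J,R,V} | {M,T,Y}.
L and J end up in different blocks, so they are distinguishable. For instance, the string 'ε' is accepted from only L.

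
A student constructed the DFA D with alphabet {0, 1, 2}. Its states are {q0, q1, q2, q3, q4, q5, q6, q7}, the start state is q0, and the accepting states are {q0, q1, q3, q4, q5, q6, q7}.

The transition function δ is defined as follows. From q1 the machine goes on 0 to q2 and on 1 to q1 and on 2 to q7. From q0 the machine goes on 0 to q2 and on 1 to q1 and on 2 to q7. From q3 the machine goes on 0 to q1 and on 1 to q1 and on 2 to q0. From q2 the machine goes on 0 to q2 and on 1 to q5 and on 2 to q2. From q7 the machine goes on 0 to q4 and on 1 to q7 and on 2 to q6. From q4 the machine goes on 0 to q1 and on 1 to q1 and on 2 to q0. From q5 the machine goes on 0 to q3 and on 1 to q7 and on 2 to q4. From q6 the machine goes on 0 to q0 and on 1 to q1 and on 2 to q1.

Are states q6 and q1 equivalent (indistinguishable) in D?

No

All states are reachable from the start state.
Start with accepting vs non-accepting: {q0,q1,q3,q4,q5,q6,q7} | {q2}.
Split {q0,q1,q3,q4,q5,q6,q7} by δ(·,0) → {q3,q4,q5,q6,q7} and {q0,q1}.
Split {q3,q4,q5,q6,q7} by δ(·,0) → {q3,q4,q6} and {q5,q7}.
Stable partition: {q3,q4,q6} | {q2} | {q0,q1} | {q5,q7} — 4 equivalence classes.
q6 and q1 end up in different blocks, so they are distinguishable. For instance, the string '0' is accepted from only q6.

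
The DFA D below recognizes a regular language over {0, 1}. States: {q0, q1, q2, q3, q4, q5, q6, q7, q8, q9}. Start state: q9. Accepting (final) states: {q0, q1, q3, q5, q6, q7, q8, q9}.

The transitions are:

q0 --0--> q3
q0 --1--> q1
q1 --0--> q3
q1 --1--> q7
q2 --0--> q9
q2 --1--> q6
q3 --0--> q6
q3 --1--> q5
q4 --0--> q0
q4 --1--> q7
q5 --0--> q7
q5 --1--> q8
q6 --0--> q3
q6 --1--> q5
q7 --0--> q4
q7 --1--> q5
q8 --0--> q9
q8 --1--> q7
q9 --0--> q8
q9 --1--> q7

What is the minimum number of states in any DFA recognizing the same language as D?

7

First remove the unreachable states {q2}; 9 states remain.
Initial partition by acceptance: {q0,q1,q3,q5,q6,q7,q8,q9} | {q4}.
Refine {q0,q1,q3,q5,q6,q7,q8,q9} on symbol 0: members go to different blocks, giving {q0,q1,q3,q5,q6,q8,q9} and {q7}.
On input 0, block {q0,q1,q3,q5,q6,q8,q9} splits into {q0,q1,q3,q6,q8,q9} and {q5}.
Refine {q0,q1,q3,q6,q8,q9} on symbol 1: members go to different blocks, giving {q1,q8,q9} and {q3,q6} and {q0}.
Split {q1,q8,q9} by δ(·,0) → {q8,q9} and {q1}.
No further refinement is possible. Final partition (7 blocks): {q8,q9} | {q4} | {q7} | {q5} | {q3,q6} | {q0} | {q1}.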